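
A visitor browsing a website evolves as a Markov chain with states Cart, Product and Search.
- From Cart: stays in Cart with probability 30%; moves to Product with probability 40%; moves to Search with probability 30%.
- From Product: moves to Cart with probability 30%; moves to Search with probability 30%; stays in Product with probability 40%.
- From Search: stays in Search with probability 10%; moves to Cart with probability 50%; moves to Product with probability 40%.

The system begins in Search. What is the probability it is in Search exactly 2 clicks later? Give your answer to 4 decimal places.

0.2800

Sum over the intermediate state after 1 click:
P = P(Search→Cart)·P(Cart→Search) + P(Search→Product)·P(Product→Search) + P(Search→Search)·P(Search→Search)
  = 0.5×0.3 + 0.4×0.3 + 0.1×0.1
  = 0.1500 + 0.1200 + 0.0100 = 0.2800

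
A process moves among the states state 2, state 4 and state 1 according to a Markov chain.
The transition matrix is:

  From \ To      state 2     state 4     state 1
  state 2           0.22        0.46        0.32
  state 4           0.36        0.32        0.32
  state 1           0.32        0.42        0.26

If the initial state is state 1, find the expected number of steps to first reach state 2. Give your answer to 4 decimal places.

2.9826

Let t(s) be the expected number of steps to first reach state 2 from state s, with t(state 2) = 0. Conditioning on the first step:
t(state 4) = 1 + 0.32·t(state 4) + 0.32·t(state 1)
t(state 1) = 1 + 0.42·t(state 4) + 0.26·t(state 1)
Solving: t(state 4) = 2.8742, t(state 1) = 2.9826.
Expected steps from state 1 to state 2: 2.9826.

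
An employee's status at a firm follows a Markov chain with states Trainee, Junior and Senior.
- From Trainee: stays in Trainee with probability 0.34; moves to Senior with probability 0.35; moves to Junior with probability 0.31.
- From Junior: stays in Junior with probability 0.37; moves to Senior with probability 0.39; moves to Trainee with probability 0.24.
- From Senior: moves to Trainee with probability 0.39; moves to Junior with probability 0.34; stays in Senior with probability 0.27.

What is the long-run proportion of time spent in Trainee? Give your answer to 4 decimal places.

0.3228

Let the stationary distribution be π with π = πP and π_1 + π_2 + π_3 = 1.
π_1 = 0.34·π_1 + 0.24·π_2 + 0.39·π_3
π_2 = 0.31·π_1 + 0.37·π_2 + 0.34·π_3
Solving with the normalization constraint gives π = (0.3228, 0.3405, 0.3367).
So the stationary probability of Trainee is 0.3228.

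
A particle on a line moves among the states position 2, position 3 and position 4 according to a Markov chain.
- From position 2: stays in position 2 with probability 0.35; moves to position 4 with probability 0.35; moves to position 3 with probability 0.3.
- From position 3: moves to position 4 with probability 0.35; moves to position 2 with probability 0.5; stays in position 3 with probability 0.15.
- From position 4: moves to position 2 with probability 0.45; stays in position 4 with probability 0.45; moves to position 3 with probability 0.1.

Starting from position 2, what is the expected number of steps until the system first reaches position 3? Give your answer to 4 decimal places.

4.5000

Let t(s) be the expected number of steps to first reach position 3 from state s, with t(position 3) = 0. Conditioning on the first step:
t(position 2) = 1 + 0.35·t(position 2) + 0.35·t(position 4)
t(position 4) = 1 + 0.45·t(position 2) + 0.45·t(position 4)
Solving: t(position 2) = 4.5000, t(position 4) = 5.5000.
Expected steps from position 2 to position 3: 4.5000.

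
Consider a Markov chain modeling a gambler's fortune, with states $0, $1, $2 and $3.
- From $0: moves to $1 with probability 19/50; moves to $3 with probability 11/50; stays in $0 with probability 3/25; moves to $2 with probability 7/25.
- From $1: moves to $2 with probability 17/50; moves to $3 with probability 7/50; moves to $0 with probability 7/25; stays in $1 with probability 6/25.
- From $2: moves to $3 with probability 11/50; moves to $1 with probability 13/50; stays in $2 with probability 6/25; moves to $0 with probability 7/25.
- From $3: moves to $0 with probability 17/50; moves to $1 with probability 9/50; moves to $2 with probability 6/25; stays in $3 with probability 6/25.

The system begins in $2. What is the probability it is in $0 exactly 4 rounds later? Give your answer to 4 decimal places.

Propagate the distribution vector 4 rounds from $2.
After 0 rounds: (0.0000, 0.0000, 1.0000, 0.0000)
After 1 round: (0.2800, 0.2600, 0.2400, 0.2200)
After 2 rounds: (0.2484, 0.2708, 0.2772, 0.2036)
After 3 rounds: (0.2525, 0.2681, 0.2770, 0.2024)
After 4 rounds: (0.2517, 0.2687, 0.2769, 0.2026)
P(in $0 after 4 rounds) = 0.2517

0.2517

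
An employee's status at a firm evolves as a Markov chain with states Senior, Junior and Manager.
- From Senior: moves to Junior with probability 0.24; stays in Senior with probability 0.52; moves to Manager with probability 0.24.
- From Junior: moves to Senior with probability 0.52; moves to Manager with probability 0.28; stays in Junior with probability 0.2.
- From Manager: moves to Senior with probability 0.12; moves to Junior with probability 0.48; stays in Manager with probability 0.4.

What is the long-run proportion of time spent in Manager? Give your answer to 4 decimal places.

Let the stationary distribution be π with π = πP and π_1 + π_2 + π_3 = 1.
π_1 = 0.52·π_1 + 0.52·π_2 + 0.12·π_3
π_2 = 0.24·π_1 + 0.2·π_2 + 0.48·π_3
Solving with the normalization constraint gives π = (0.4000, 0.3000, 0.3000).
So the stationary probability of Manager is 0.3000.

0.3000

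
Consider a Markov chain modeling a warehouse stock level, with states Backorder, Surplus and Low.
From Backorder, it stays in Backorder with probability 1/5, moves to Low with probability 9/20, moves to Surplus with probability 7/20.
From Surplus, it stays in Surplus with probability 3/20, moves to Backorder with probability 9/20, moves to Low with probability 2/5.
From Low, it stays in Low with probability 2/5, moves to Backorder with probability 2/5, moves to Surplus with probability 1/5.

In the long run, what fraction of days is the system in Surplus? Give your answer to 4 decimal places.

0.2395

Let the stationary distribution be π with π = πP and π_1 + π_2 + π_3 = 1.
π_1 = 0.2·π_1 + 0.45·π_2 + 0.4·π_3
π_2 = 0.35·π_1 + 0.15·π_2 + 0.2·π_3
Solving with the normalization constraint gives π = (0.3433, 0.2395, 0.4172).
So the stationary probability of Surplus is 0.2395.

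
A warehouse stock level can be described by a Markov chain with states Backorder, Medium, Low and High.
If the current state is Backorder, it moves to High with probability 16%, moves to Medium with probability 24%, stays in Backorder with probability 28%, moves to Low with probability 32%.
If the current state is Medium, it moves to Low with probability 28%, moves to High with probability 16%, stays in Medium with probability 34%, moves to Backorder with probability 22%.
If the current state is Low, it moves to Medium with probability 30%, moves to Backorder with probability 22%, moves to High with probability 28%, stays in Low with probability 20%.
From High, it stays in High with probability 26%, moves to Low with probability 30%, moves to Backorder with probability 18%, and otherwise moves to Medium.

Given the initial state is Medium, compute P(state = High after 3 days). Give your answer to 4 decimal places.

Propagate the distribution vector 3 days from Medium.
After 0 days: (0.0000, 1.0000, 0.0000, 0.0000)
After 1 day: (0.2200, 0.3400, 0.2800, 0.1600)
After 2 days: (0.2268, 0.2940, 0.2696, 0.2096)
After 3 days: (0.2252, 0.2898, 0.2717, 0.2133)
P(in High after 3 days) = 0.2133

0.2133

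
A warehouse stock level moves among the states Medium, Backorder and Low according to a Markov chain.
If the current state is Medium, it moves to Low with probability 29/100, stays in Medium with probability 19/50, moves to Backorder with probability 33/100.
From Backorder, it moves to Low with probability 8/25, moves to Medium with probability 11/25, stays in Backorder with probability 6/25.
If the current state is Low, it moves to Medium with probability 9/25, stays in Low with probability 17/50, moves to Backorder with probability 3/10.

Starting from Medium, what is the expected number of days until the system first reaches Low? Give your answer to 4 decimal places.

3.3436

Let t(s) be the expected number of days to first reach Low from state s, with t(Low) = 0. Conditioning on the first day:
t(Medium) = 1 + 0.38·t(Medium) + 0.33·t(Backorder)
t(Backorder) = 1 + 0.44·t(Medium) + 0.24·t(Backorder)
Solving: t(Medium) = 3.3436, t(Backorder) = 3.2515.
Expected days from Medium to Low: 3.3436.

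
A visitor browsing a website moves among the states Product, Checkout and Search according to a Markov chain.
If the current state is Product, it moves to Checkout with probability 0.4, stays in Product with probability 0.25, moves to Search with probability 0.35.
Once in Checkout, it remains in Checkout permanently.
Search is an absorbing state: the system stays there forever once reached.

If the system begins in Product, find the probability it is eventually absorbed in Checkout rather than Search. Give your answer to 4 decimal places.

0.5333

Let h(s) be the probability of absorption at Checkout starting from transient state s. Then h(Checkout) = 1 and h(Search) = 0. By first-step analysis:
h(Product) = 0.25·h(Product) + 0.4·1 + 0.35·0
Solving: h(Product) = 0.5333.
Starting from Product, the probability is 0.5333.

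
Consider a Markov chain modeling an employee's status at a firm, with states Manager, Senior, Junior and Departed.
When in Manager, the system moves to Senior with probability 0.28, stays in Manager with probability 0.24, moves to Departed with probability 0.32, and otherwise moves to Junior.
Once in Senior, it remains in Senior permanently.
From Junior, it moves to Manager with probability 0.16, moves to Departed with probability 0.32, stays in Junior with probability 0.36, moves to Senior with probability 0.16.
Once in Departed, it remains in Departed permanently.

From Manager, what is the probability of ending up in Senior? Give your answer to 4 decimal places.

Let h(s) be the probability of absorption at Senior starting from transient state s. Then h(Senior) = 1 and h(Departed) = 0. By first-step analysis:
h(Manager) = 0.24·h(Manager) + 0.28·1 + 0.16·h(Junior) + 0.32·0
h(Junior) = 0.16·h(Manager) + 0.16·1 + 0.36·h(Junior) + 0.32·0
Solving: h(Manager) = 0.4444, h(Junior) = 0.3611.
Starting from Manager, the probability is 0.4444.

0.4444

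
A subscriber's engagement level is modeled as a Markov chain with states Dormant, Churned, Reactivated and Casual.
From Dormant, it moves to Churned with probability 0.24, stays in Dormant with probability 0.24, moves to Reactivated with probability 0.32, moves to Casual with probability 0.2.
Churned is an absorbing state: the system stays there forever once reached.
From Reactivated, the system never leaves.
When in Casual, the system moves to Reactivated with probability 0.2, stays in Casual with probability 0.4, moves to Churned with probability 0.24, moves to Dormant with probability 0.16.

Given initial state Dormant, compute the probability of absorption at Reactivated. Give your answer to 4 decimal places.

0.5472

Let h(s) be the probability of absorption at Reactivated starting from transient state s. Then h(Reactivated) = 1 and h(Churned) = 0. By first-step analysis:
h(Dormant) = 0.24·h(Dormant) + 0.24·0 + 0.32·1 + 0.2·h(Casual)
h(Casual) = 0.16·h(Dormant) + 0.24·0 + 0.2·1 + 0.4·h(Casual)
Solving: h(Dormant) = 0.5472, h(Casual) = 0.4792.
Starting from Dormant, the probability is 0.5472.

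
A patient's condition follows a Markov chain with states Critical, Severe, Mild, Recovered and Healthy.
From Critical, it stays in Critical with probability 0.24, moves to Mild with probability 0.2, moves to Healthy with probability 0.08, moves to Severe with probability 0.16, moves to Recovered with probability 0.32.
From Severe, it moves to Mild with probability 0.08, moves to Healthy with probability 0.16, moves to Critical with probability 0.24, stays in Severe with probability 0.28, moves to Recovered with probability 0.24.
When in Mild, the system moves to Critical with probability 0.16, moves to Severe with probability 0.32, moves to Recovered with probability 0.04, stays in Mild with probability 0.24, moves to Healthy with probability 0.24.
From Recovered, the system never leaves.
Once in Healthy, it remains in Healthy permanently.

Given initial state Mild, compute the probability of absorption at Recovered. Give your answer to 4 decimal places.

0.4477

Let h(s) be the probability of absorption at Recovered starting from transient state s. Then h(Recovered) = 1 and h(Healthy) = 0. By first-step analysis:
h(Critical) = 0.24·h(Critical) + 0.16·h(Severe) + 0.2·h(Mild) + 0.32·1 + 0.08·0
h(Severe) = 0.24·h(Critical) + 0.28·h(Severe) + 0.08·h(Mild) + 0.24·1 + 0.16·0
h(Mild) = 0.16·h(Critical) + 0.32·h(Severe) + 0.24·h(Mild) + 0.04·1 + 0.24·0
Solving: h(Critical) = 0.6663, h(Severe) = 0.6052, h(Mild) = 0.4477.
Starting from Mild, the probability is 0.4477.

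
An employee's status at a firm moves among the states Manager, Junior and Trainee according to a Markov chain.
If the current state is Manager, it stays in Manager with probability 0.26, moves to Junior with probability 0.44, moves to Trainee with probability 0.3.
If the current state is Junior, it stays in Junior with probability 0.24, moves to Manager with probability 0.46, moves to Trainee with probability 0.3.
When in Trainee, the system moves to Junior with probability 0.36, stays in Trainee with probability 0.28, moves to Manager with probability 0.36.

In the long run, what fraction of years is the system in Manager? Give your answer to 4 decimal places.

Let the stationary distribution be π with π = πP and π_1 + π_2 + π_3 = 1.
π_1 = 0.26·π_1 + 0.46·π_2 + 0.36·π_3
π_2 = 0.44·π_1 + 0.24·π_2 + 0.36·π_3
Solving with the normalization constraint gives π = (0.3588, 0.3471, 0.2941).
So the stationary probability of Manager is 0.3588.

0.3588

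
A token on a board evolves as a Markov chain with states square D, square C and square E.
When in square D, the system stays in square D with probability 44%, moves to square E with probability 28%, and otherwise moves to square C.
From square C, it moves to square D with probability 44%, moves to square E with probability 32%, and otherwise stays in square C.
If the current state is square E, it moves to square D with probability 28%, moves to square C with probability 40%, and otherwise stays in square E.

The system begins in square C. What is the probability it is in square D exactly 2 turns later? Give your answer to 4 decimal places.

0.3888

Sum over the intermediate state after 1 turn:
P = P(square C→square D)·P(square D→square D) + P(square C→square C)·P(square C→square D) + P(square C→square E)·P(square E→square D)
  = 0.44×0.44 + 0.24×0.44 + 0.32×0.28
  = 0.1936 + 0.1056 + 0.0896 = 0.3888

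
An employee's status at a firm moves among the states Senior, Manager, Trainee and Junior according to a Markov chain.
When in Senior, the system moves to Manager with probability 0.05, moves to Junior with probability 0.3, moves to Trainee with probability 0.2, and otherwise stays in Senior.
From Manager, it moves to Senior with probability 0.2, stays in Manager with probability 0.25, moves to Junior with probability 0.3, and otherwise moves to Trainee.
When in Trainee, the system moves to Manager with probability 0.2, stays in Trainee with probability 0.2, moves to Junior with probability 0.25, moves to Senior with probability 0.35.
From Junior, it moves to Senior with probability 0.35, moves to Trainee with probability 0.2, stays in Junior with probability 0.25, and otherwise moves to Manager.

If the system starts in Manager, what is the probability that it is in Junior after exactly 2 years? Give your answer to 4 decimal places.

0.2725

Propagate the distribution vector 2 years from Manager.
After 0 years: (0.0000, 1.0000, 0.0000, 0.0000)
After 1 year: (0.2000, 0.2500, 0.2500, 0.3000)
After 2 years: (0.3325, 0.1825, 0.2125, 0.2725)
P(in Junior after 2 years) = 0.2725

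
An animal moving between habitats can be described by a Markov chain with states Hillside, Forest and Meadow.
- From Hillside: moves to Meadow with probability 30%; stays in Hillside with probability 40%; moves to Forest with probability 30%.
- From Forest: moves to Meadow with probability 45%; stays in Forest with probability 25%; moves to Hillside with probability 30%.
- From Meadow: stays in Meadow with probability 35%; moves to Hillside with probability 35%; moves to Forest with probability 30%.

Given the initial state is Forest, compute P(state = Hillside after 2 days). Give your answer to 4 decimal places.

Sum over the intermediate state after 1 day:
P = P(Forest→Hillside)·P(Hillside→Hillside) + P(Forest→Forest)·P(Forest→Hillside) + P(Forest→Meadow)·P(Meadow→Hillside)
  = 0.3×0.4 + 0.25×0.3 + 0.45×0.35
  = 0.1200 + 0.0750 + 0.1575 = 0.3525

0.3525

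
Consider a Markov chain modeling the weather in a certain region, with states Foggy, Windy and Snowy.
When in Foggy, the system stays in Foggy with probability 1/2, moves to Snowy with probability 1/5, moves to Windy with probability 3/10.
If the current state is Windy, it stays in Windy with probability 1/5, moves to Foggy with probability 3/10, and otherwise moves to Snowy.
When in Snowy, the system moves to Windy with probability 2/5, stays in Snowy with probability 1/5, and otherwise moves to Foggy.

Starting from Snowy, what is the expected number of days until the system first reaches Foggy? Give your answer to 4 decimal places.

2.7273

Let t(s) be the expected number of days to first reach Foggy from state s, with t(Foggy) = 0. Conditioning on the first day:
t(Windy) = 1 + 0.2·t(Windy) + 0.5·t(Snowy)
t(Snowy) = 1 + 0.4·t(Windy) + 0.2·t(Snowy)
Solving: t(Windy) = 2.9545, t(Snowy) = 2.7273.
Expected days from Snowy to Foggy: 2.7273.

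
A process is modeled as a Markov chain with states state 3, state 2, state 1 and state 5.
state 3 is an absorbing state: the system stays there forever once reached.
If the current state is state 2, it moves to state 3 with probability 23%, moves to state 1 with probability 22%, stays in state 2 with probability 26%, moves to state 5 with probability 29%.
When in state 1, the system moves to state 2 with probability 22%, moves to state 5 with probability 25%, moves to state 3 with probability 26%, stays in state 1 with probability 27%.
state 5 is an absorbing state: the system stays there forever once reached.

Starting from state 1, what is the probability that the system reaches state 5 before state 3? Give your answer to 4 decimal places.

Let h(s) be the probability of absorption at state 5 starting from transient state s. Then h(state 5) = 1 and h(state 3) = 0. By first-step analysis:
h(state 2) = 0.23·0 + 0.26·h(state 2) + 0.22·h(state 1) + 0.29·1
h(state 1) = 0.26·0 + 0.22·h(state 2) + 0.27·h(state 1) + 0.25·1
Solving: h(state 2) = 0.5423, h(state 1) = 0.5059.
Starting from state 1, the probability is 0.5059.

0.5059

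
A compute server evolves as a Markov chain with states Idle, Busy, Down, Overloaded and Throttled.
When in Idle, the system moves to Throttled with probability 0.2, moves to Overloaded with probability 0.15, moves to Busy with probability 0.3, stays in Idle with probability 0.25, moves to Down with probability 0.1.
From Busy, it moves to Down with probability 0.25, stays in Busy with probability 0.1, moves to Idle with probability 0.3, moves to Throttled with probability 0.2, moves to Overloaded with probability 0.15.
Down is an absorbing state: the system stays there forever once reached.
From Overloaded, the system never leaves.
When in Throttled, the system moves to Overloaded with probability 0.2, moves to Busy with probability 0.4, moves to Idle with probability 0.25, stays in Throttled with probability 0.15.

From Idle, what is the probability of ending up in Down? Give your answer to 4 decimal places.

Let h(s) be the probability of absorption at Down starting from transient state s. Then h(Down) = 1 and h(Overloaded) = 0. By first-step analysis:
h(Idle) = 0.25·h(Idle) + 0.3·h(Busy) + 0.1·1 + 0.15·0 + 0.2·h(Throttled)
h(Busy) = 0.3·h(Idle) + 0.1·h(Busy) + 0.25·1 + 0.15·0 + 0.2·h(Throttled)
h(Throttled) = 0.25·h(Idle) + 0.4·h(Busy) + 0.2·0 + 0.15·h(Throttled)
Solving: h(Idle) = 0.4310, h(Busy) = 0.5021, h(Throttled) = 0.3631.
Starting from Idle, the probability is 0.4310.

0.4310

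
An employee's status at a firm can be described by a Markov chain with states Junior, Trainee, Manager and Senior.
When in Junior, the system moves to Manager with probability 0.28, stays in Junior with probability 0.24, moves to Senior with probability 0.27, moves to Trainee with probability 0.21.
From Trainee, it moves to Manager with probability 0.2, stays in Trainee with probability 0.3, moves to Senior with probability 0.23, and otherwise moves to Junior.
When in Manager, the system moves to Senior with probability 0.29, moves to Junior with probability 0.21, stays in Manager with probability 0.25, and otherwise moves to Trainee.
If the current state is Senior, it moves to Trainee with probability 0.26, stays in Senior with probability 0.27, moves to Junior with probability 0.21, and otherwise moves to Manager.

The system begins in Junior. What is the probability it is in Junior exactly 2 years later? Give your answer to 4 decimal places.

Propagate the distribution vector 2 years from Junior.
After 0 years: (1.0000, 0.0000, 0.0000, 0.0000)
After 1 year: (0.2400, 0.2100, 0.2800, 0.2700)
After 2 years: (0.2298, 0.2536, 0.2494, 0.2672)
P(in Junior after 2 years) = 0.2298

0.2298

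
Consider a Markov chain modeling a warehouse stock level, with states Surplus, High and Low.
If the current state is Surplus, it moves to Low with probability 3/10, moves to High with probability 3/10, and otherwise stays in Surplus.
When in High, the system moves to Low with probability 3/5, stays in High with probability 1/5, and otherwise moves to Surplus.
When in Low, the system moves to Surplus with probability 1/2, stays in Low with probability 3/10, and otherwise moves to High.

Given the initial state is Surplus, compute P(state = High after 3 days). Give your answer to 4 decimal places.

0.2370

Propagate the distribution vector 3 days from Surplus.
After 0 days: (1.0000, 0.0000, 0.0000)
After 1 day: (0.4000, 0.3000, 0.3000)
After 2 days: (0.3700, 0.2400, 0.3900)
After 3 days: (0.3910, 0.2370, 0.3720)
P(in High after 3 days) = 0.2370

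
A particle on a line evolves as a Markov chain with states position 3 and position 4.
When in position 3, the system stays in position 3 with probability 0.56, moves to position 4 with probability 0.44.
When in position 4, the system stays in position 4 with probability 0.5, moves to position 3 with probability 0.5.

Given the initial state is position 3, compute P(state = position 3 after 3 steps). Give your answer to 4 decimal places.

0.5320

Propagate the distribution vector 3 steps from position 3.
After 0 steps: (1.0000, 0.0000)
After 1 step: (0.5600, 0.4400)
After 2 steps: (0.5336, 0.4664)
After 3 steps: (0.5320, 0.4680)
P(in position 3 after 3 steps) = 0.5320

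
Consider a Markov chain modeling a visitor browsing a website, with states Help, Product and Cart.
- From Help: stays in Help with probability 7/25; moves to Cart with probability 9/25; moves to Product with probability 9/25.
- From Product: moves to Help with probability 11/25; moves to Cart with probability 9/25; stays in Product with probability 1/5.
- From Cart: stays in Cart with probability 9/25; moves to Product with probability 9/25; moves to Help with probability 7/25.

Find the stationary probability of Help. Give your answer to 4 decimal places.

Let the stationary distribution be π with π = πP and π_1 + π_2 + π_3 = 1.
π_1 = 0.28·π_1 + 0.44·π_2 + 0.28·π_3
π_2 = 0.36·π_1 + 0.2·π_2 + 0.36·π_3
Solving with the normalization constraint gives π = (0.3297, 0.3103, 0.3600).
So the stationary probability of Help is 0.3297.

0.3297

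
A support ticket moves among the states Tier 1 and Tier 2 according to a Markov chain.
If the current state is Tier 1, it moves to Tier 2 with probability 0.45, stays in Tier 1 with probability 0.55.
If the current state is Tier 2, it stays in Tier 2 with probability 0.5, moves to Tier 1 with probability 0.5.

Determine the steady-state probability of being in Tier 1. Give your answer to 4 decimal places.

Let the stationary distribution be π with π = πP and π_1 + π_2 = 1.
π_1 = 0.55·π_1 + 0.5·π_2
Solving with the normalization constraint gives π = (0.5263, 0.4737).
So the stationary probability of Tier 1 is 0.5263.

0.5263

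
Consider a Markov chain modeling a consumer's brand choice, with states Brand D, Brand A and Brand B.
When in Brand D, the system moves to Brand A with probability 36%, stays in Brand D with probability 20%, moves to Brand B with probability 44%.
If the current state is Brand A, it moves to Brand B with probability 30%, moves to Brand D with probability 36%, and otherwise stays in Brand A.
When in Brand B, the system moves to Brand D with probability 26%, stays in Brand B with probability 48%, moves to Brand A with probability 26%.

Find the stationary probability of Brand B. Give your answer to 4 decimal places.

Let the stationary distribution be π with π = πP and π_1 + π_2 + π_3 = 1.
π_1 = 0.2·π_1 + 0.36·π_2 + 0.26·π_3
π_2 = 0.36·π_1 + 0.34·π_2 + 0.26·π_3
Solving with the normalization constraint gives π = (0.2748, 0.3125, 0.4128).
So the stationary probability of Brand B is 0.4128.

0.4128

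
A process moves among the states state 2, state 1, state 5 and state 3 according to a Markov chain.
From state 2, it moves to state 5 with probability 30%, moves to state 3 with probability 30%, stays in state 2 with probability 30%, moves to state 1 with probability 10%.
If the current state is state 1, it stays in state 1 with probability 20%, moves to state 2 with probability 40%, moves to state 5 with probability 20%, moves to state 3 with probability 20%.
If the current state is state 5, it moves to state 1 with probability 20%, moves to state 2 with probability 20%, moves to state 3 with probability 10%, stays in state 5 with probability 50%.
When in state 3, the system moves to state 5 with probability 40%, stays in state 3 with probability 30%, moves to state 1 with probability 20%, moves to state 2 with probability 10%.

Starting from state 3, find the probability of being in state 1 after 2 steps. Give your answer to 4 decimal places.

Propagate the distribution vector 2 steps from state 3.
After 0 steps: (0.0000, 0.0000, 0.0000, 1.0000)
After 1 step: (0.1000, 0.2000, 0.4000, 0.3000)
After 2 steps: (0.2200, 0.1900, 0.3900, 0.2000)
P(in state 1 after 2 steps) = 0.1900

0.1900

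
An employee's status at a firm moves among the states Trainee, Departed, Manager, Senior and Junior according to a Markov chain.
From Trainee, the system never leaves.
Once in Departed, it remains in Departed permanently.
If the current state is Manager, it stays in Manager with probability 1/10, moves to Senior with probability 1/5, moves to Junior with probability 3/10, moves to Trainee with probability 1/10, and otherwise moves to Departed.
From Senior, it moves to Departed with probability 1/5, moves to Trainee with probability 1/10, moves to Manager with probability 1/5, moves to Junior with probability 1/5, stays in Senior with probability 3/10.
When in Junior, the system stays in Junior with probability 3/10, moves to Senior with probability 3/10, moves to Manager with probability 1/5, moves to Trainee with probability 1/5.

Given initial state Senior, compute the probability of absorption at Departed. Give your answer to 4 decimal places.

Let h(s) be the probability of absorption at Departed starting from transient state s. Then h(Departed) = 1 and h(Trainee) = 0. By first-step analysis:
h(Manager) = 0.1·0 + 0.3·1 + 0.1·h(Manager) + 0.2·h(Senior) + 0.3·h(Junior)
h(Senior) = 0.1·0 + 0.2·1 + 0.2·h(Manager) + 0.3·h(Senior) + 0.2·h(Junior)
h(Junior) = 0.2·0 + 0.2·h(Manager) + 0.3·h(Senior) + 0.3·h(Junior)
Solving: h(Manager) = 0.6014, h(Senior) = 0.5773, h(Junior) = 0.4192.
Starting from Senior, the probability is 0.5773.

0.5773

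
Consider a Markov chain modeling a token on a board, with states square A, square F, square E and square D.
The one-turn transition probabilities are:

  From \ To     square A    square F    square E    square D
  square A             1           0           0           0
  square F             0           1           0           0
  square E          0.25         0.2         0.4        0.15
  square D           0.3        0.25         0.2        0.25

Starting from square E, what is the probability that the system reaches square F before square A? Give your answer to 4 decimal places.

0.4464

Let h(s) be the probability of absorption at square F starting from transient state s. Then h(square F) = 1 and h(square A) = 0. By first-step analysis:
h(square E) = 0.25·0 + 0.2·1 + 0.4·h(square E) + 0.15·h(square D)
h(square D) = 0.3·0 + 0.25·1 + 0.2·h(square E) + 0.25·h(square D)
Solving: h(square E) = 0.4464, h(square D) = 0.4524.
Starting from square E, the probability is 0.4464.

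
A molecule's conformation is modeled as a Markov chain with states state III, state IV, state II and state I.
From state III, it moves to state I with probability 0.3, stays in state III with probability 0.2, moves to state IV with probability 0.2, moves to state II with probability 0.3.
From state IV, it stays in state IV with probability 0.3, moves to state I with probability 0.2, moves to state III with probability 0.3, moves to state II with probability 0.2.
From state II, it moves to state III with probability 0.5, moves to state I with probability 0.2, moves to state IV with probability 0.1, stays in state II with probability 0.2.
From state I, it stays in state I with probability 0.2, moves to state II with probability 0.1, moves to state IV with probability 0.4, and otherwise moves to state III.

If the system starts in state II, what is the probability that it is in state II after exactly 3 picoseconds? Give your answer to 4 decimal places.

Propagate the distribution vector 3 picoseconds from state II.
After 0 picoseconds: (0.0000, 0.0000, 1.0000, 0.0000)
After 1 picosecond: (0.5000, 0.1000, 0.2000, 0.2000)
After 2 picoseconds: (0.2900, 0.2300, 0.2300, 0.2500)
After 3 picoseconds: (0.3170, 0.2500, 0.2040, 0.2290)
P(in state II after 3 picoseconds) = 0.2040

0.2040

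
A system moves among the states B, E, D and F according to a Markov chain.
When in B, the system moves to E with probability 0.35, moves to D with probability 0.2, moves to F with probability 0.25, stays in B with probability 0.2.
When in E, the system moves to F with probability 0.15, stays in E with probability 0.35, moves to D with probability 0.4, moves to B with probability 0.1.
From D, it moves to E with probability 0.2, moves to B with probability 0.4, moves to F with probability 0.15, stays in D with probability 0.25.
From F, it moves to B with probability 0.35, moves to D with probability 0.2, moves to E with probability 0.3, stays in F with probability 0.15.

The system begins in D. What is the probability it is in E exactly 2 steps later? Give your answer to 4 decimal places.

0.3050

Propagate the distribution vector 2 steps from D.
After 0 steps: (0.0000, 0.0000, 1.0000, 0.0000)
After 1 step: (0.4000, 0.2000, 0.2500, 0.1500)
After 2 steps: (0.2525, 0.3050, 0.2525, 0.1900)
P(in E after 2 steps) = 0.3050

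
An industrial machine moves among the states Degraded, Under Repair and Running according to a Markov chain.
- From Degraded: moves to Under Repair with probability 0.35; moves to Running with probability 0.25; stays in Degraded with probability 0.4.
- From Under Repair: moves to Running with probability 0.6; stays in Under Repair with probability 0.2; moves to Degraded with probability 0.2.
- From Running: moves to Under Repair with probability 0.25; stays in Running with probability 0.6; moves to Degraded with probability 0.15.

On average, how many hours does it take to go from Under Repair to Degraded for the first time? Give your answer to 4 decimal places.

Let t(s) be the expected number of hours to first reach Degraded from state s, with t(Degraded) = 0. Conditioning on the first hour:
t(Under Repair) = 1 + 0.2·t(Under Repair) + 0.6·t(Running)
t(Running) = 1 + 0.25·t(Under Repair) + 0.6·t(Running)
Solving: t(Under Repair) = 5.8824, t(Running) = 6.1765.
Expected hours from Under Repair to Degraded: 5.8824.

5.8824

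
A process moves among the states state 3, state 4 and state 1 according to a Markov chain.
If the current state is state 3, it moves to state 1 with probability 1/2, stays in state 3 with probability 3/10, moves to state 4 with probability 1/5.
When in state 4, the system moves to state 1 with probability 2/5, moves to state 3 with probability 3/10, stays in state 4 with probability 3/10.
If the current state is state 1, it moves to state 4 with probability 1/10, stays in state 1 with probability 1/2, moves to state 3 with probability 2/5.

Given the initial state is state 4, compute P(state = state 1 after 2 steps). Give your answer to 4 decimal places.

0.4700

Sum over the intermediate state after 1 step:
P = P(state 4→state 3)·P(state 3→state 1) + P(state 4→state 4)·P(state 4→state 1) + P(state 4→state 1)·P(state 1→state 1)
  = 0.3×0.5 + 0.3×0.4 + 0.4×0.5
  = 0.1500 + 0.1200 + 0.2000 = 0.4700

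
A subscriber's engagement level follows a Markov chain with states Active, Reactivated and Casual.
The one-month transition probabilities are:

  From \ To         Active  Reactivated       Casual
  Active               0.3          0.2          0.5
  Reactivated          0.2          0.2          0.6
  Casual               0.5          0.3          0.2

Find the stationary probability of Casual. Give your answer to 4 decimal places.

0.4031

Let the stationary distribution be π with π = πP and π_1 + π_2 + π_3 = 1.
π_1 = 0.3·π_1 + 0.2·π_2 + 0.5·π_3
π_2 = 0.2·π_1 + 0.2·π_2 + 0.3·π_3
Solving with the normalization constraint gives π = (0.3566, 0.2403, 0.4031).
So the stationary probability of Casual is 0.4031.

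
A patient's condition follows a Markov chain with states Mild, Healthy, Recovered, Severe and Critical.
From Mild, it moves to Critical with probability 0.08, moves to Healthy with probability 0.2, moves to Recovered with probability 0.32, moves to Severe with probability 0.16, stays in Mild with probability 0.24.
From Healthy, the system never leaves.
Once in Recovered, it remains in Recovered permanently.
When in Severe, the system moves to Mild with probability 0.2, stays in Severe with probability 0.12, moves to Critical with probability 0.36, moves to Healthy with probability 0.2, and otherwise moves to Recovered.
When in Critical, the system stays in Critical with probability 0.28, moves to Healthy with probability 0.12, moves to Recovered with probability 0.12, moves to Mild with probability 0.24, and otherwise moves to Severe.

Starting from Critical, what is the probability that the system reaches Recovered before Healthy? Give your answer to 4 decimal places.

0.5188

Let h(s) be the probability of absorption at Recovered starting from transient state s. Then h(Recovered) = 1 and h(Healthy) = 0. By first-step analysis:
h(Mild) = 0.24·h(Mild) + 0.2·0 + 0.32·1 + 0.16·h(Severe) + 0.08·h(Critical)
h(Severe) = 0.2·h(Mild) + 0.2·0 + 0.12·1 + 0.12·h(Severe) + 0.36·h(Critical)
h(Critical) = 0.24·h(Mild) + 0.12·0 + 0.12·1 + 0.24·h(Severe) + 0.28·h(Critical)
Solving: h(Mild) = 0.5766, h(Severe) = 0.4796, h(Critical) = 0.5188.
Starting from Critical, the probability is 0.5188.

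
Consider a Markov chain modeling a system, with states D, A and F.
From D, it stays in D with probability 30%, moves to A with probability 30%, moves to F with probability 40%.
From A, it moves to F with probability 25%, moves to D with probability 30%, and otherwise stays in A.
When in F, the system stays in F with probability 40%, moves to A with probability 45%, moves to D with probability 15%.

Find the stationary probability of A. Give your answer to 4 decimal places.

0.4126

Let the stationary distribution be π with π = πP and π_1 + π_2 + π_3 = 1.
π_1 = 0.3·π_1 + 0.3·π_2 + 0.15·π_3
π_2 = 0.3·π_1 + 0.45·π_2 + 0.45·π_3
Solving with the normalization constraint gives π = (0.2493, 0.4126, 0.3381).
So the stationary probability of A is 0.4126.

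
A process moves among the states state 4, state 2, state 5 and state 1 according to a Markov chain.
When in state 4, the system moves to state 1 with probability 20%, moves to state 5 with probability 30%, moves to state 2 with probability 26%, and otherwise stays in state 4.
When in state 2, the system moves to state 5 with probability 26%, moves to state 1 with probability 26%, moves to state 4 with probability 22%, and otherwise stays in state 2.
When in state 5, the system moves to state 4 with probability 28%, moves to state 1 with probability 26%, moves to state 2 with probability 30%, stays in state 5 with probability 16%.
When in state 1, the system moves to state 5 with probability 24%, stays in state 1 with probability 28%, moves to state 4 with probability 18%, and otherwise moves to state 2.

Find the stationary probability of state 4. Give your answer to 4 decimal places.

Let the stationary distribution be π with π = πP and π_1 + π_2 + π_3 + π_4 = 1.
π_1 = 0.24·π_1 + 0.22·π_2 + 0.28·π_3 + 0.18·π_4
π_2 = 0.26·π_1 + 0.26·π_2 + 0.3·π_3 + 0.3·π_4
π_3 = 0.3·π_1 + 0.26·π_2 + 0.16·π_3 + 0.24·π_4
Solving with the normalization constraint gives π = (0.2289, 0.2797, 0.2401, 0.2513).
So the stationary probability of state 4 is 0.2289.

0.2289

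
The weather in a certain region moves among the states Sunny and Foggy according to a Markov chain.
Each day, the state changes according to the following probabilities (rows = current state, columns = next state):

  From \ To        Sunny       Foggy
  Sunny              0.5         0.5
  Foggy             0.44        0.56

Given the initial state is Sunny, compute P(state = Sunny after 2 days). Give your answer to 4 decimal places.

0.4700

Sum over the intermediate state after 1 day:
P = P(Sunny→Sunny)·P(Sunny→Sunny) + P(Sunny→Foggy)·P(Foggy→Sunny)
  = 0.5×0.5 + 0.5×0.44
  = 0.2500 + 0.2200 = 0.4700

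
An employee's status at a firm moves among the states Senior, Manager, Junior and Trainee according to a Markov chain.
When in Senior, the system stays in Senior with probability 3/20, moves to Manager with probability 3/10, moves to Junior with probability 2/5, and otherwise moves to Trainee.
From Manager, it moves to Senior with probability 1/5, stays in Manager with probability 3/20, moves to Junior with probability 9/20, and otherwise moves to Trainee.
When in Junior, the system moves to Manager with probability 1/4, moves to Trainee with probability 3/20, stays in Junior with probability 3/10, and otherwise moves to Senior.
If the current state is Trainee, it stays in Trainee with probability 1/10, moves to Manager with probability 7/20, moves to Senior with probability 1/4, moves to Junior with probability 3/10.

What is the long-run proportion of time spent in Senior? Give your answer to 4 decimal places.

Let the stationary distribution be π with π = πP and π_1 + π_2 + π_3 + π_4 = 1.
π_1 = 0.15·π_1 + 0.2·π_2 + 0.3·π_3 + 0.25·π_4
π_2 = 0.3·π_1 + 0.15·π_2 + 0.25·π_3 + 0.35·π_4
π_3 = 0.4·π_1 + 0.45·π_2 + 0.3·π_3 + 0.3·π_4
Solving with the normalization constraint gives π = (0.2322, 0.2519, 0.3610, 0.1549).
So the stationary probability of Senior is 0.2322.

0.2322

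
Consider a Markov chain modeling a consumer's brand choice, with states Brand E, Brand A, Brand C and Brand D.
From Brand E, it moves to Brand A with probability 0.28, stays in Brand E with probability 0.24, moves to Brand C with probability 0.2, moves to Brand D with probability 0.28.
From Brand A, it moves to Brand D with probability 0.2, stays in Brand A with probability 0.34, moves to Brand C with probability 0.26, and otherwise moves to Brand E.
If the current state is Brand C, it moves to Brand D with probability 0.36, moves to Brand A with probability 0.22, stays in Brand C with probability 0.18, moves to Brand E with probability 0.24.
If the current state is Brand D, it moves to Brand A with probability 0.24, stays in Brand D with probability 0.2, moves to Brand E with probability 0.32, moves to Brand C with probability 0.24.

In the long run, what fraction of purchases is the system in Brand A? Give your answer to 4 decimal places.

0.2728

Let the stationary distribution be π with π = πP and π_1 + π_2 + π_3 + π_4 = 1.
π_1 = 0.24·π_1 + 0.2·π_2 + 0.24·π_3 + 0.32·π_4
π_2 = 0.28·π_1 + 0.34·π_2 + 0.22·π_3 + 0.24·π_4
π_3 = 0.2·π_1 + 0.26·π_2 + 0.18·π_3 + 0.24·π_4
Solving with the normalization constraint gives π = (0.2495, 0.2728, 0.2221, 0.2555).
So the stationary probability of Brand A is 0.2728.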